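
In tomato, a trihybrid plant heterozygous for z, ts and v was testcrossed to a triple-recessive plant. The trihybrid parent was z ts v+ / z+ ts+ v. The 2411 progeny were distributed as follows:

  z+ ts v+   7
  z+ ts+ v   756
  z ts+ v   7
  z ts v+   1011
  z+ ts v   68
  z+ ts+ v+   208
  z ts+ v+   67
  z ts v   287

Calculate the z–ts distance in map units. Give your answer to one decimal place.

The two rarest classes, z+ ts v+ and z ts+ v, are the double crossovers. Comparing them with the parentals, only the z allele has switched, so z is the middle locus and the order is ts – z – v.
Crossovers in the ts–z interval produce the single-crossover classes z ts+ v+ and z+ ts v (67 + 68 = 135) plus the double crossovers (14).
RF(ts–z) = (135 + 14) / 2411 = 149/2411 = 0.0618 → 6.2 map units.

6.2 map units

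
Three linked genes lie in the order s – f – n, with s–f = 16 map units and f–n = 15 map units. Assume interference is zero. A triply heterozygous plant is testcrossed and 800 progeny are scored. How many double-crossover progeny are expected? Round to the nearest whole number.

Map distances give recombination frequencies of 0.160 and 0.150 for the two intervals.
With no interference, expected double-crossover frequency = 0.160 × 0.150 = 0.02400.
Expected number = 0.02400 × 800 = 19.20 ≈ 19.

19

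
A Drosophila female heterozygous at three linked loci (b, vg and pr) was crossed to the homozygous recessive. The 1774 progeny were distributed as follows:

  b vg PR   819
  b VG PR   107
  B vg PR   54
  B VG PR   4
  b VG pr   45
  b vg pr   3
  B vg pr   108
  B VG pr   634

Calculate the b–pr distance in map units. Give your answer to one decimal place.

The two most frequent reciprocal classes, b vg PR and B VG pr, are the parental types, so the F1 was b vg PR / B VG pr.
The two rarest classes, b vg pr and B VG PR, are the double crossovers. Comparing them with the parentals, only the pr allele has switched, so pr is the middle locus and the order is b – pr – vg.
Crossovers in the b–pr interval produce the single-crossover classes B vg PR and b VG pr (54 + 45 = 99) plus the double crossovers (7).
RF(b–pr) = (99 + 7) / 1774 = 106/1774 = 0.0598 → 6.0 map units.

6.0 map units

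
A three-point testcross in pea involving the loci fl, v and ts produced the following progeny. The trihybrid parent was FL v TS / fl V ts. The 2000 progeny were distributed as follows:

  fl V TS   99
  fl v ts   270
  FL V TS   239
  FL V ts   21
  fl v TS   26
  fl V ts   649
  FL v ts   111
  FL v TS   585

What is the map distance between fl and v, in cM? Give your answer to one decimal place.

27.8 cM

The two rarest classes, fl v TS and FL V ts, are the double crossovers. Comparing them with the parentals, only the fl allele has switched, so fl is the middle locus and the order is v – fl – ts.
Crossovers in the v–fl interval produce the single-crossover classes FL V TS and fl v ts (239 + 270 = 509) plus the double crossovers (47).
RF(v–fl) = (509 + 47) / 2000 = 556/2000 = 0.2780 → 27.8 cM.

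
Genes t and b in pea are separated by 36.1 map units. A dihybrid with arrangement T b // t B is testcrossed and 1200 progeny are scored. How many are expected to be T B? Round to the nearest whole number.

217

A map distance of 36.1 map units corresponds to a recombination frequency of 0.361.
The F1 is T b / t B, so T B is a recombinant gamete class with expected frequency r/2 = 0.361/2 = 0.1805.
Expected number = 0.1805 × 1200 = 216.60 ≈ 217.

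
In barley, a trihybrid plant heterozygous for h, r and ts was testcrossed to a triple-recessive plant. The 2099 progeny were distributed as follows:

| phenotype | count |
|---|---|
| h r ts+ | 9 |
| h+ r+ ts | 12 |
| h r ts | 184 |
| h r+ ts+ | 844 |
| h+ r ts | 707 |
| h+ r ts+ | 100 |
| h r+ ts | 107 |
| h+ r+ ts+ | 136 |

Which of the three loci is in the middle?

r

The two most frequent reciprocal classes, h r+ ts+ and h+ r ts, are the parental types, so the F1 was h r+ ts+ / h+ r ts.
The two rarest classes, h r ts+ and h+ r+ ts, are the double crossovers. Comparing them with the parentals, only the r allele has switched, so r is the middle locus and the order is ts – r – h.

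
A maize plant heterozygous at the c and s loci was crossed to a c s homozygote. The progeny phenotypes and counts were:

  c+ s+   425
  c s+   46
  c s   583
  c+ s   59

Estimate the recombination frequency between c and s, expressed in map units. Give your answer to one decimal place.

The two most frequent classes, c+ s+ (425) and c s (583), are the parental types, so the F1 was c+ s+ / c s.
The recombinant classes are c+ s and c s+: 59 + 46 = 105.
Recombination frequency = 105/1113 = 0.0943 ≈ 9.4%, i.e. 9.4 map units.

9.4 map units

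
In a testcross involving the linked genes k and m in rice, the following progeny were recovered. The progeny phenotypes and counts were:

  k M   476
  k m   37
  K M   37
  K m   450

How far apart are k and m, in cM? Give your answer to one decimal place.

The two most frequent classes, K m (450) and k M (476), are the parental types, so the F1 was K m / k M.
The recombinant classes are K M and k m: 37 + 37 = 74.
Recombination frequency = 74/1000 = 0.0740 ≈ 7.4%, i.e. 7.4 cM.

7.4 cM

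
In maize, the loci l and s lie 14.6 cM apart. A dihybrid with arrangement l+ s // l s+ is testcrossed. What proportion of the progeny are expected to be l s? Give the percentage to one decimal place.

A map distance of 14.6 cM corresponds to a recombination frequency of 0.146.
The F1 is l+ s / l s+, so l s is a recombinant gamete class with expected frequency r/2 = 0.146/2 = 0.0730.
That is 0.0730 = 7.3% of the progeny.

7.3%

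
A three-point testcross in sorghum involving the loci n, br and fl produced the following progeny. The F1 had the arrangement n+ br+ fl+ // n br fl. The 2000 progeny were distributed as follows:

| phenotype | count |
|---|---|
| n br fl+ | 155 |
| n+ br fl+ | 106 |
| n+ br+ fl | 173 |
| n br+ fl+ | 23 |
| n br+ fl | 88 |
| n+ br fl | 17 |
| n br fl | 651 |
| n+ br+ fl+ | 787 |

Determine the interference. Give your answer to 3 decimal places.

0.071

The two rarest classes, n br+ fl+ and n+ br fl, are the double crossovers. Comparing them with the parentals, only the n allele has switched, so n is the middle locus and the order is br – n – fl.
br–n: (194 + 40)/2000 = 0.1170; n–fl: (328 + 40)/2000 = 0.1840.
Expected DCO frequency = 0.1170 × 0.1840 ≈ 0.02153; observed = 40/2000 ≈ 0.02000.
Coefficient of coincidence = 0.02000/0.02153 ≈ 0.929; interference = 1 − 0.929 = 0.071.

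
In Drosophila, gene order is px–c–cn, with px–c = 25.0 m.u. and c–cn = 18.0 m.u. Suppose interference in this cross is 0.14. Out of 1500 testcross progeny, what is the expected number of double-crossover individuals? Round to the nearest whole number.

58

Map distances give recombination frequencies of 0.250 and 0.180 for the two intervals.
With interference 0.14 (so coincidence = 0.86), expected double-crossover frequency = 0.250 × 0.180 × 0.86 = 0.03870.
Expected number = 0.03870 × 1500 = 58.05 ≈ 58.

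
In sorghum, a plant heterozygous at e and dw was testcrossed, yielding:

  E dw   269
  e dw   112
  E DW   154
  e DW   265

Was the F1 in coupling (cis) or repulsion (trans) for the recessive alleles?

The two most frequent classes are E dw (269) and e DW (265); these are the parental (non-recombinant) types.
So the F1 carried E dw on one chromosome and e DW on the other — the recessive alleles are on opposite chromosomes (trans / repulsion).

trans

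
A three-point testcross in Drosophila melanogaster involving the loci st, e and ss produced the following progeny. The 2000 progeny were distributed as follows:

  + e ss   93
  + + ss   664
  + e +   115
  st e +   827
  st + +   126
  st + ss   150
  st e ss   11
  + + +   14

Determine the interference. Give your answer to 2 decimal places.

0.29

The two most frequent reciprocal classes, st e + and + + ss, are the parental types, so the F1 was st e + / + + ss.
The two rarest classes, st e ss and + + +, are the double crossovers. Comparing them with the parentals, only the ss allele has switched, so ss is the middle locus and the order is e – ss – st.
e–ss: (219 + 25)/2000 = 0.1220; ss–st: (265 + 25)/2000 = 0.1450.
Expected DCO frequency = 0.1220 × 0.1450 ≈ 0.01769; observed = 25/2000 ≈ 0.01250.
Coefficient of coincidence = 0.01250/0.01769 ≈ 0.71; interference = 1 − 0.71 = 0.29.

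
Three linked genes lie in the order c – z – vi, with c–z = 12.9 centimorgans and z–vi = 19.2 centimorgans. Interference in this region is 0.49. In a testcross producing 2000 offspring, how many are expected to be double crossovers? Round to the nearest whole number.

Map distances give recombination frequencies of 0.129 and 0.192 for the two intervals.
With interference 0.49 (so coincidence = 0.51), expected double-crossover frequency = 0.129 × 0.192 × 0.51 = 0.01263.
Expected number = 0.01263 × 2000 = 25.26 ≈ 25.

25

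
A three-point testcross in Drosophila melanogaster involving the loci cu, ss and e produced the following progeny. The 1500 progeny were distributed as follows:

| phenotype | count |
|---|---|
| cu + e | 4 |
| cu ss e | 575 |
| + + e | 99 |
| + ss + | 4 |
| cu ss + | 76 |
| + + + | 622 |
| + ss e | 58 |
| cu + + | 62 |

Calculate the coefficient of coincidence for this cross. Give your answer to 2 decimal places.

The two most frequent reciprocal classes, cu ss e and + + +, are the parental types, so the F1 was cu ss e / + + +.
The two rarest classes, cu + e and + ss +, are the double crossovers. Comparing them with the parentals, only the ss allele has switched, so ss is the middle locus and the order is cu – ss – e.
cu–ss: (120 + 8)/1500 = 0.0853; ss–e: (175 + 8)/1500 = 0.1220.
Expected DCO frequency = 0.0853 × 0.1220 ≈ 0.01041; observed = 8/1500 ≈ 0.00533.
Coefficient of coincidence = 0.00533/0.01041 ≈ 0.51.

0.51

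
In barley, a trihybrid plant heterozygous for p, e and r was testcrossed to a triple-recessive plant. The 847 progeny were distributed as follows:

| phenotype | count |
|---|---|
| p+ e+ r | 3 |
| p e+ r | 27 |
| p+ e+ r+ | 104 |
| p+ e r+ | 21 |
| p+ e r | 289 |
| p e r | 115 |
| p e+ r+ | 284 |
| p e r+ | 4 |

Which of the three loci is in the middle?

The two most frequent reciprocal classes, p+ e r and p e+ r+, are the parental types, so the F1 was p+ e r / p e+ r+.
The two rarest classes, p+ e+ r and p e r+, are the double crossovers. Comparing them with the parentals, only the e allele has switched, so e is the middle locus and the order is r – e – p.

e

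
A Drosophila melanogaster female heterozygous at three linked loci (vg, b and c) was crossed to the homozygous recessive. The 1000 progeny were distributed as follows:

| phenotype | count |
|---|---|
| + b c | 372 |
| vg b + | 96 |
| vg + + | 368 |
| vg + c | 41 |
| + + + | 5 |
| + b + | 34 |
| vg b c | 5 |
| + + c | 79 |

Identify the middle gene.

vg

The two most frequent reciprocal classes, + b c and vg + +, are the parental types, so the F1 was + b c / vg + +.
The two rarest classes, vg b c and + + +, are the double crossovers. Comparing them with the parentals, only the vg allele has switched, so vg is the middle locus and the order is c – vg – b.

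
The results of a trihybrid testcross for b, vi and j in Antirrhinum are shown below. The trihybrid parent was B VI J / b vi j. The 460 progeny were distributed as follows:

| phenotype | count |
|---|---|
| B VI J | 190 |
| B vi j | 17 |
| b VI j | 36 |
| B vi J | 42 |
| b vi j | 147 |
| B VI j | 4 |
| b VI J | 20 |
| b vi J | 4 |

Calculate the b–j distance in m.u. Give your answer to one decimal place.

The two rarest classes, B VI j and b vi J, are the double crossovers. Comparing them with the parentals, only the j allele has switched, so j is the middle locus and the order is b – j – vi.
Crossovers in the b–j interval produce the single-crossover classes b VI J and B vi j (20 + 17 = 37) plus the double crossovers (8).
RF(b–j) = (37 + 8) / 460 = 45/460 = 0.0978 → 9.8 m.u.

9.8 m.u.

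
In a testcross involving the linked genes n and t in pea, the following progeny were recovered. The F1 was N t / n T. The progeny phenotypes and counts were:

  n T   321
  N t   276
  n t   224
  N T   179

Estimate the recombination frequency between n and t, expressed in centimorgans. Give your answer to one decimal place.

40.3 centimorgans

The recombinant classes are N T and n t: 179 + 224 = 403.
Recombination frequency = 403/1000 = 0.4030 ≈ 40.3%, i.e. 40.3 centimorgans.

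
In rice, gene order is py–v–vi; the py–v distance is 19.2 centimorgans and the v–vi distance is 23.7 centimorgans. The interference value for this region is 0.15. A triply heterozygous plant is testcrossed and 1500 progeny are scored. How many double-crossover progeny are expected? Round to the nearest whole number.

Map distances give recombination frequencies of 0.192 and 0.237 for the two intervals.
With interference 0.15 (so coincidence = 0.85), expected double-crossover frequency = 0.192 × 0.237 × 0.85 = 0.03868.
Expected number = 0.03868 × 1500 = 58.02 ≈ 58.

58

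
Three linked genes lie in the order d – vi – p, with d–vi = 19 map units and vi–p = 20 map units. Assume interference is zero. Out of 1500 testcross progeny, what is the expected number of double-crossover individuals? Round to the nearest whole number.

Map distances give recombination frequencies of 0.190 and 0.200 for the two intervals.
With no interference, expected double-crossover frequency = 0.190 × 0.200 = 0.03800.
Expected number = 0.03800 × 1500 = 57.00 ≈ 57.

57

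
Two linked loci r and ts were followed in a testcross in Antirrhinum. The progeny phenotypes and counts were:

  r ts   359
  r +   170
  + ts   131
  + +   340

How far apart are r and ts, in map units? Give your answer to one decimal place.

The two most frequent classes, + + (340) and r ts (359), are the parental types, so the F1 was + + / r ts.
The recombinant classes are + ts and r +: 131 + 170 = 301.
Recombination frequency = 301/1000 = 0.3010 ≈ 30.1%, i.e. 30.1 map units.

30.1 map units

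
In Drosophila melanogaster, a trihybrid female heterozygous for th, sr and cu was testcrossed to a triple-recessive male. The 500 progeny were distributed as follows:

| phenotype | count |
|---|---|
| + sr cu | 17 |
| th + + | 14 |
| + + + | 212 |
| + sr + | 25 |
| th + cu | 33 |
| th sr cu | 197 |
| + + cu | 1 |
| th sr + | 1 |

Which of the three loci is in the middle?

The two most frequent reciprocal classes, th sr cu and + + +, are the parental types, so the F1 was th sr cu / + + +.
The two rarest classes, th sr + and + + cu, are the double crossovers. Comparing them with the parentals, only the cu allele has switched, so cu is the middle locus and the order is sr – cu – th.

cu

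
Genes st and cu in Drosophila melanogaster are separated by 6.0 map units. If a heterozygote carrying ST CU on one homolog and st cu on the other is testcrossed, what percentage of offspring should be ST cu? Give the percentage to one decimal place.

A map distance of 6.0 map units corresponds to a recombination frequency of 0.060.
The F1 is ST CU / st cu, so ST cu is a recombinant gamete class with expected frequency r/2 = 0.060/2 = 0.0300.
That is 0.0300 = 3.0% of the progeny.

3.0%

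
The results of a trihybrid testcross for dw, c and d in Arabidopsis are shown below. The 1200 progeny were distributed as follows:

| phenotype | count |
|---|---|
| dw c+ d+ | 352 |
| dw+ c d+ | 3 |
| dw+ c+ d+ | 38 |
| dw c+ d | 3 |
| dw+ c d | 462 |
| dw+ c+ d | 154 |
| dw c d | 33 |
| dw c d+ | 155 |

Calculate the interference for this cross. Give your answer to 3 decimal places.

The two most frequent reciprocal classes, dw+ c d and dw c+ d+, are the parental types, so the F1 was dw+ c d / dw c+ d+.
The two rarest classes, dw+ c d+ and dw c+ d, are the double crossovers. Comparing them with the parentals, only the d allele has switched, so d is the middle locus and the order is c – d – dw.
c–d: (309 + 6)/1200 = 0.2625; d–dw: (71 + 6)/1200 = 0.0642.
Expected DCO frequency = 0.2625 × 0.0642 ≈ 0.01685; observed = 6/1200 ≈ 0.00500.
Coefficient of coincidence = 0.00500/0.01685 ≈ 0.297; interference = 1 − 0.297 = 0.703.

0.703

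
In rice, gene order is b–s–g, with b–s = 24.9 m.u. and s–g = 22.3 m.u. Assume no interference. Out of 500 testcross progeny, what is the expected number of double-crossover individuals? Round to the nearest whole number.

Map distances give recombination frequencies of 0.249 and 0.223 for the two intervals.
With no interference, expected double-crossover frequency = 0.249 × 0.223 = 0.05553.
Expected number = 0.05553 × 500 = 27.76 ≈ 28.

28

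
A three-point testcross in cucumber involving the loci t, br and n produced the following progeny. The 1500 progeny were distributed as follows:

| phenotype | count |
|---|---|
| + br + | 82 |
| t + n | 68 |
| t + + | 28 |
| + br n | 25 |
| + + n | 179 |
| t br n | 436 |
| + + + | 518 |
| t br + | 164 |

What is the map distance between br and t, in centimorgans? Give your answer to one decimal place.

13.5 centimorgans

The two most frequent reciprocal classes, t br n and + + +, are the parental types, so the F1 was t br n / + + +.
The two rarest classes, + br n and t + +, are the double crossovers. Comparing them with the parentals, only the t allele has switched, so t is the middle locus and the order is br – t – n.
Crossovers in the br–t interval produce the single-crossover classes t + n and + br + (68 + 82 = 150) plus the double crossovers (53).
RF(br–t) = (150 + 53) / 1500 = 203/1500 = 0.1353 → 13.5 centimorgans.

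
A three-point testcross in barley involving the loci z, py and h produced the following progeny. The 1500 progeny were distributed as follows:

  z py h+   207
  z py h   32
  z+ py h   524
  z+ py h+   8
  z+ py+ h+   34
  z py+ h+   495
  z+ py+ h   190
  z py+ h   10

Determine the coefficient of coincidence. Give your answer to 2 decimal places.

0.77

The two most frequent reciprocal classes, z+ py h and z py+ h+, are the parental types, so the F1 was z+ py h / z py+ h+.
The two rarest classes, z+ py h+ and z py+ h, are the double crossovers. Comparing them with the parentals, only the h allele has switched, so h is the middle locus and the order is py – h – z.
py–h: (397 + 18)/1500 = 0.2767; h–z: (66 + 18)/1500 = 0.0560.
Expected DCO frequency = 0.2767 × 0.0560 ≈ 0.01550; observed = 18/1500 ≈ 0.01200.
Coefficient of coincidence = 0.01200/0.01550 ≈ 0.77.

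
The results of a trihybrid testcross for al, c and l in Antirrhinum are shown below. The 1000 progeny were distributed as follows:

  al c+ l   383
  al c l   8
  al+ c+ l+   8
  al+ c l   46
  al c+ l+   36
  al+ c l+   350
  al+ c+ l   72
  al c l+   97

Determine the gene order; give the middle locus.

The two most frequent reciprocal classes, al c+ l and al+ c l+, are the parental types, so the F1 was al c+ l / al+ c l+.
The two rarest classes, al c l and al+ c+ l+, are the double crossovers. Comparing them with the parentals, only the c allele has switched, so c is the middle locus and the order is al – c – l.

c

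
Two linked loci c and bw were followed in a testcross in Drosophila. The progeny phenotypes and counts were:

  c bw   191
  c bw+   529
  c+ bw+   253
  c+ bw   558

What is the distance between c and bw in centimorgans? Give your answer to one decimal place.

29.0 centimorgans

The two most frequent classes, c+ bw (558) and c bw+ (529), are the parental types, so the F1 was c+ bw / c bw+.
The recombinant classes are c+ bw+ and c bw: 253 + 191 = 444.
Recombination frequency = 444/1531 = 0.2900 ≈ 29.0%, i.e. 29.0 centimorgans.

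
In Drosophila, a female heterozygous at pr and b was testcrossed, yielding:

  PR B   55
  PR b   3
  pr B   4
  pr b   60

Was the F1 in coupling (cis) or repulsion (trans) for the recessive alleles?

cis

The two most frequent classes are PR B (55) and pr b (60); these are the parental (non-recombinant) types.
So the F1 carried PR B on one chromosome and pr b on the other — the recessive alleles are on the same chromosome (cis / coupling).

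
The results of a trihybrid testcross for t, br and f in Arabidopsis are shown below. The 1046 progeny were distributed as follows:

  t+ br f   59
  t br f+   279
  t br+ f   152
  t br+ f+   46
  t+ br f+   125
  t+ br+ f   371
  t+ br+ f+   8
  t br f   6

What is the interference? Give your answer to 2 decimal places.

The two most frequent reciprocal classes, t br f+ and t+ br+ f, are the parental types, so the F1 was t br f+ / t+ br+ f.
The two rarest classes, t br f and t+ br+ f+, are the double crossovers. Comparing them with the parentals, only the f allele has switched, so f is the middle locus and the order is br – f – t.
br–f: (105 + 14)/1046 = 0.1138; f–t: (277 + 14)/1046 = 0.2782.
Expected DCO frequency = 0.1138 × 0.2782 ≈ 0.03166; observed = 14/1046 ≈ 0.01338.
Coefficient of coincidence = 0.01338/0.03166 ≈ 0.42; interference = 1 − 0.42 = 0.58.

0.58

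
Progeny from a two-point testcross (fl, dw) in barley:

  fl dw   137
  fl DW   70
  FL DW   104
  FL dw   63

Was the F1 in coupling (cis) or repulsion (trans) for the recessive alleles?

The two most frequent classes are FL DW (104) and fl dw (137); these are the parental (non-recombinant) types.
So the F1 carried FL DW on one chromosome and fl dw on the other — the recessive alleles are on the same chromosome (cis / coupling).

cis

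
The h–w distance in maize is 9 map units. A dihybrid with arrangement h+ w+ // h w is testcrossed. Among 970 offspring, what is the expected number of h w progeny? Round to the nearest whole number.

A map distance of 9 map units corresponds to a recombination frequency of 0.090.
The F1 is h+ w+ / h w, so h w is a parental gamete class with expected frequency (1 − r)/2 = 0.910/2 = 0.4550.
Expected number = 0.4550 × 970 = 441.35 ≈ 441.

441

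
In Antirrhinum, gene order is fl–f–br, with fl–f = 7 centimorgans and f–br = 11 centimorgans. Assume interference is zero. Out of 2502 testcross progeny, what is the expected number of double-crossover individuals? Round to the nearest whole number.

Map distances give recombination frequencies of 0.070 and 0.110 for the two intervals.
With no interference, expected double-crossover frequency = 0.070 × 0.110 = 0.00770.
Expected number = 0.00770 × 2502 = 19.27 ≈ 19.

19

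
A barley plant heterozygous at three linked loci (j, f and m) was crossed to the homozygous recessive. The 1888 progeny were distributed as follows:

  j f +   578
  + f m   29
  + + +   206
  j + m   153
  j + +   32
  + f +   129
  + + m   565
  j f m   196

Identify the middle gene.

The two most frequent reciprocal classes, + + m and j f +, are the parental types, so the F1 was + + m / j f +.
The two rarest classes, + f m and j + +, are the double crossovers. Comparing them with the parentals, only the f allele has switched, so f is the middle locus and the order is j – f – m.

f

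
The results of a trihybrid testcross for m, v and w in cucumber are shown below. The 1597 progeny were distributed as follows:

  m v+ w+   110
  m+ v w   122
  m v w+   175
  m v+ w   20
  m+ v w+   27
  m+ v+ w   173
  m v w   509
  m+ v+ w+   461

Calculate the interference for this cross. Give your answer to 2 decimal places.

The two most frequent reciprocal classes, m+ v+ w+ and m v w, are the parental types, so the F1 was m+ v+ w+ / m v w.
The two rarest classes, m+ v w+ and m v+ w, are the double crossovers. Comparing them with the parentals, only the v allele has switched, so v is the middle locus and the order is m – v – w.
m–v: (232 + 47)/1597 = 0.1747; v–w: (348 + 47)/1597 = 0.2473.
Expected DCO frequency = 0.1747 × 0.2473 ≈ 0.04320; observed = 47/1597 ≈ 0.02943.
Coefficient of coincidence = 0.02943/0.04320 ≈ 0.68; interference = 1 − 0.68 = 0.32.

0.32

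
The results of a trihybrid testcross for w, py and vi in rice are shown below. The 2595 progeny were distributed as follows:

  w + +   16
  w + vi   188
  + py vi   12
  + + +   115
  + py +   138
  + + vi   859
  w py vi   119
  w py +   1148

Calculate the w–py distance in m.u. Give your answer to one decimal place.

The two most frequent reciprocal classes, w py + and + + vi, are the parental types, so the F1 was w py + / + + vi.
The two rarest classes, w + + and + py vi, are the double crossovers. Comparing them with the parentals, only the py allele has switched, so py is the middle locus and the order is vi – py – w.
Crossovers in the py–w interval produce the single-crossover classes + py + and w + vi (138 + 188 = 326) plus the double crossovers (28).
RF(py–w) = (326 + 28) / 2595 = 354/2595 = 0.1364 → 13.6 m.u.

13.6 m.u.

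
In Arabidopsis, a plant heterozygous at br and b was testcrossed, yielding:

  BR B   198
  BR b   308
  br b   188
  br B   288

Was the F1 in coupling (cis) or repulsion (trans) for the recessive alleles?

trans

The two most frequent classes are BR b (308) and br B (288); these are the parental (non-recombinant) types.
So the F1 carried BR b on one chromosome and br B on the other — the recessive alleles are on opposite chromosomes (trans / repulsion).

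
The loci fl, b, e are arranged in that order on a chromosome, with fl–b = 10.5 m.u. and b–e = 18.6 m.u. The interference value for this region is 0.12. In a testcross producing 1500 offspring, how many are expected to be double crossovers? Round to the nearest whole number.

26

Map distances give recombination frequencies of 0.105 and 0.186 for the two intervals.
With interference 0.12 (so coincidence = 0.88), expected double-crossover frequency = 0.105 × 0.186 × 0.88 = 0.01719.
Expected number = 0.01719 × 1500 = 25.78 ≈ 26.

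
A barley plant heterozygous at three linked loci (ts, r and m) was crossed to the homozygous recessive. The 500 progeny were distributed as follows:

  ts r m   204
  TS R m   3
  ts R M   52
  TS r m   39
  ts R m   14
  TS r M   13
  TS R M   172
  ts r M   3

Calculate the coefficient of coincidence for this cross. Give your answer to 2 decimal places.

0.94

The two most frequent reciprocal classes, ts r m and TS R M, are the parental types, so the F1 was ts r m / TS R M.
The two rarest classes, ts r M and TS R m, are the double crossovers. Comparing them with the parentals, only the m allele has switched, so m is the middle locus and the order is ts – m – r.
ts–m: (91 + 6)/500 = 0.1940; m–r: (27 + 6)/500 = 0.0660.
Expected DCO frequency = 0.1940 × 0.0660 ≈ 0.01280; observed = 6/500 ≈ 0.01200.
Coefficient of coincidence = 0.01200/0.01280 ≈ 0.94.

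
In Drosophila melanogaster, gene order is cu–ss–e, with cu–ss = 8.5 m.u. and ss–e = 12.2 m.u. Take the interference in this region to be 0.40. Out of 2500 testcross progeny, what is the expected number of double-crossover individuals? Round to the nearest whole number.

16

Map distances give recombination frequencies of 0.085 and 0.122 for the two intervals.
With interference 0.40 (so coincidence = 0.60), expected double-crossover frequency = 0.085 × 0.122 × 0.60 = 0.00622.
Expected number = 0.00622 × 2500 = 15.55 ≈ 16.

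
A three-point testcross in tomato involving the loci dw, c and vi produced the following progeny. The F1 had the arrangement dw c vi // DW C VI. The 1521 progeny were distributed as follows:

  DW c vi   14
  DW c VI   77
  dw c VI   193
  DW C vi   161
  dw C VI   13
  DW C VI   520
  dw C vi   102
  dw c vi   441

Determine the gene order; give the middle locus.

The two rarest classes, DW c vi and dw C VI, are the double crossovers. Comparing them with the parentals, only the dw allele has switched, so dw is the middle locus and the order is vi – dw – c.

dw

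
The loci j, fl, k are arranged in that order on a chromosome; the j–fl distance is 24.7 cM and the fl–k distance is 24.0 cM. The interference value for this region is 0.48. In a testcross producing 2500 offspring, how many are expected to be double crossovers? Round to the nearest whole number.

77

Map distances give recombination frequencies of 0.247 and 0.240 for the two intervals.
With interference 0.48 (so coincidence = 0.52), expected double-crossover frequency = 0.247 × 0.240 × 0.52 = 0.03083.
Expected number = 0.03083 × 2500 = 77.06 ≈ 77.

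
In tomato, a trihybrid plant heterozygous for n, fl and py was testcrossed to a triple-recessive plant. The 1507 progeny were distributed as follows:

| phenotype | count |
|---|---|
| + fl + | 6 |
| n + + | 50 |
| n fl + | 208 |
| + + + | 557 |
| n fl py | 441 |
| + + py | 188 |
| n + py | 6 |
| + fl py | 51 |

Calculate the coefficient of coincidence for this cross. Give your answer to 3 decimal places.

The two most frequent reciprocal classes, n fl py and + + +, are the parental types, so the F1 was n fl py / + + +.
The two rarest classes, n + py and + fl +, are the double crossovers. Comparing them with the parentals, only the fl allele has switched, so fl is the middle locus and the order is n – fl – py.
n–fl: (101 + 12)/1507 = 0.0750; fl–py: (396 + 12)/1507 = 0.2707.
Expected DCO frequency = 0.0750 × 0.2707 ≈ 0.02030; observed = 12/1507 ≈ 0.00796.
Coefficient of coincidence = 0.00796/0.02030 ≈ 0.392.

0.392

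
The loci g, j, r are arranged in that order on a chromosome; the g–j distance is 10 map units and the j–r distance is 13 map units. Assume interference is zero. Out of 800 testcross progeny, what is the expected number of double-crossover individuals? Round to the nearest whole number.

Map distances give recombination frequencies of 0.100 and 0.130 for the two intervals.
With no interference, expected double-crossover frequency = 0.100 × 0.130 = 0.01300.
Expected number = 0.01300 × 800 = 10.40 ≈ 10.

10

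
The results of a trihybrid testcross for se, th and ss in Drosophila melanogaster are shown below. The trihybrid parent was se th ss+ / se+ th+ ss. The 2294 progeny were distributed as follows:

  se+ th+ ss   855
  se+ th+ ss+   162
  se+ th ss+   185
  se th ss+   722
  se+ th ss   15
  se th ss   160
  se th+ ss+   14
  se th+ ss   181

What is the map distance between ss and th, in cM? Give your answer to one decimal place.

15.3 cM

The two rarest classes, se th+ ss+ and se+ th ss, are the double crossovers. Comparing them with the parentals, only the th allele has switched, so th is the middle locus and the order is se – th – ss.
Crossovers in the th–ss interval produce the single-crossover classes se th ss and se+ th+ ss+ (160 + 162 = 322) plus the double crossovers (29).
RF(th–ss) = (322 + 29) / 2294 = 351/2294 = 0.1530 → 15.3 cM.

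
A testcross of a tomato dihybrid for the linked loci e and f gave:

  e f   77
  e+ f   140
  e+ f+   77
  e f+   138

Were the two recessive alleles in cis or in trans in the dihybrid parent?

trans

The two most frequent classes are e+ f (140) and e f+ (138); these are the parental (non-recombinant) types.
So the F1 carried e+ f on one chromosome and e f+ on the other — the recessive alleles are on opposite chromosomes (trans / repulsion).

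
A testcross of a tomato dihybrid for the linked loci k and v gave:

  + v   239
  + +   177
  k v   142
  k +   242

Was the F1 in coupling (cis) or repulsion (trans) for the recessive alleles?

The two most frequent classes are + v (239) and k + (242); these are the parental (non-recombinant) types.
So the F1 carried + v on one chromosome and k + on the other — the recessive alleles are on opposite chromosomes (trans / repulsion).

trans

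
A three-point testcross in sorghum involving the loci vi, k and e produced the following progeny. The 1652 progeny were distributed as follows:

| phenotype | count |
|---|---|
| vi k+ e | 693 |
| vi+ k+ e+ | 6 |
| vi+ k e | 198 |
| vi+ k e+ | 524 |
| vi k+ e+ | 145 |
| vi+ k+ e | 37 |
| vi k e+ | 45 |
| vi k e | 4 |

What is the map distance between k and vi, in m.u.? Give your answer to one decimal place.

The two most frequent reciprocal classes, vi+ k e+ and vi k+ e, are the parental types, so the F1 was vi+ k e+ / vi k+ e.
The two rarest classes, vi+ k+ e+ and vi k e, are the double crossovers. Comparing them with the parentals, only the k allele has switched, so k is the middle locus and the order is e – k – vi.
Crossovers in the k–vi interval produce the single-crossover classes vi k e+ and vi+ k+ e (45 + 37 = 82) plus the double crossovers (10).
RF(k–vi) = (82 + 10) / 1652 = 92/1652 = 0.0557 → 5.6 m.u.

5.6 m.u.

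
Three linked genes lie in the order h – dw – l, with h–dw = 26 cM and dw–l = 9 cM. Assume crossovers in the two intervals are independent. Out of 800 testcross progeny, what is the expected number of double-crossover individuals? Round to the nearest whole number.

Map distances give recombination frequencies of 0.260 and 0.090 for the two intervals.
With no interference, expected double-crossover frequency = 0.260 × 0.090 = 0.02340.
Expected number = 0.02340 × 800 = 18.72 ≈ 19.

19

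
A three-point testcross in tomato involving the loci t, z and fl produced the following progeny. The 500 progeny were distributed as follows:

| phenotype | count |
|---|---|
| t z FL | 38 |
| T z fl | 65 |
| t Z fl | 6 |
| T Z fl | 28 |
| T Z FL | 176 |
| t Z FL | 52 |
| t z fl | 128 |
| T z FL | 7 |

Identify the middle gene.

The two most frequent reciprocal classes, t z fl and T Z FL, are the parental types, so the F1 was t z fl / T Z FL.
The two rarest classes, t Z fl and T z FL, are the double crossovers. Comparing them with the parentals, only the z allele has switched, so z is the middle locus and the order is fl – z – t.

z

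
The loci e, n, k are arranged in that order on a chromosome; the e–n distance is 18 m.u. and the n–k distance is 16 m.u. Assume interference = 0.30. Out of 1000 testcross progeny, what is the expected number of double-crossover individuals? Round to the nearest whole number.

Map distances give recombination frequencies of 0.180 and 0.160 for the two intervals.
With interference 0.30 (so coincidence = 0.70), expected double-crossover frequency = 0.180 × 0.160 × 0.70 = 0.02016.
Expected number = 0.02016 × 1000 = 20.16 ≈ 20.

20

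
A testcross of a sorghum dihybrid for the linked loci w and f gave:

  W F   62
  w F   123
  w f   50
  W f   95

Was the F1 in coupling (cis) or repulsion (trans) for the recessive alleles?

The two most frequent classes are W f (95) and w F (123); these are the parental (non-recombinant) types.
So the F1 carried W f on one chromosome and w F on the other — the recessive alleles are on opposite chromosomes (trans / repulsion).

trans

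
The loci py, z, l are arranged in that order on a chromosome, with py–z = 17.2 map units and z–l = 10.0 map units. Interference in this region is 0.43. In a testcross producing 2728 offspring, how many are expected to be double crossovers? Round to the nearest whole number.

27

Map distances give recombination frequencies of 0.172 and 0.100 for the two intervals.
With interference 0.43 (so coincidence = 0.57), expected double-crossover frequency = 0.172 × 0.100 × 0.57 = 0.00980.
Expected number = 0.00980 × 2728 = 26.75 ≈ 27.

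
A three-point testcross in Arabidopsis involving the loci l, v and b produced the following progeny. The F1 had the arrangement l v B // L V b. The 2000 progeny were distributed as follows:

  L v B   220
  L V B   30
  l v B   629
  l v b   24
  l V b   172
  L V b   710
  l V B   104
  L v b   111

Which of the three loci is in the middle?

The two rarest classes, l v b and L V B, are the double crossovers. Comparing them with the parentals, only the b allele has switched, so b is the middle locus and the order is l – b – v.

b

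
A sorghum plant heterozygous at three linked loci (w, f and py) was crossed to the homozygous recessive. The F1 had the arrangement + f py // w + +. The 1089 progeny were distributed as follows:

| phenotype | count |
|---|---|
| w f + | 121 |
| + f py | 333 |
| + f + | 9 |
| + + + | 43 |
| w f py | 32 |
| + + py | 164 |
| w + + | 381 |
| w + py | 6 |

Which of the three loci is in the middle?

The two rarest classes, + f + and w + py, are the double crossovers. Comparing them with the parentals, only the py allele has switched, so py is the middle locus and the order is f – py – w.

py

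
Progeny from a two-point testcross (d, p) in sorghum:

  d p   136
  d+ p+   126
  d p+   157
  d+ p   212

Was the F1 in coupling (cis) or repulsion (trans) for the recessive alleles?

The two most frequent classes are d+ p (212) and d p+ (157); these are the parental (non-recombinant) types.
So the F1 carried d+ p on one chromosome and d p+ on the other — the recessive alleles are on opposite chromosomes (trans / repulsion).

trans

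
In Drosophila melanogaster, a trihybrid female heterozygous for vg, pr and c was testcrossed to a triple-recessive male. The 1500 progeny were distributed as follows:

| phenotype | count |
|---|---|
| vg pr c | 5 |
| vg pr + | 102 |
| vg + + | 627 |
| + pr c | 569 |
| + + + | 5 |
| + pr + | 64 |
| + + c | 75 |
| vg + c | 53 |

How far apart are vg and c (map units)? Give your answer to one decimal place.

8.5 map units

The two most frequent reciprocal classes, vg + + and + pr c, are the parental types, so the F1 was vg + + / + pr c.
The two rarest classes, + + + and vg pr c, are the double crossovers. Comparing them with the parentals, only the vg allele has switched, so vg is the middle locus and the order is pr – vg – c.
Crossovers in the vg–c interval produce the single-crossover classes vg + c and + pr + (53 + 64 = 117) plus the double crossovers (10).
RF(vg–c) = (117 + 10) / 1500 = 127/1500 = 0.0847 → 8.5 map units.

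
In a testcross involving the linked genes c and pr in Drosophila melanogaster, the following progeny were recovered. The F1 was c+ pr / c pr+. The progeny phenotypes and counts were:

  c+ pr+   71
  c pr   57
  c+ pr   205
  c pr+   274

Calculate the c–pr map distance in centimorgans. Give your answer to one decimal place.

21.1 centimorgans

The recombinant classes are c+ pr+ and c pr: 71 + 57 = 128.
Recombination frequency = 128/607 = 0.2109 ≈ 21.1%, i.e. 21.1 centimorgans.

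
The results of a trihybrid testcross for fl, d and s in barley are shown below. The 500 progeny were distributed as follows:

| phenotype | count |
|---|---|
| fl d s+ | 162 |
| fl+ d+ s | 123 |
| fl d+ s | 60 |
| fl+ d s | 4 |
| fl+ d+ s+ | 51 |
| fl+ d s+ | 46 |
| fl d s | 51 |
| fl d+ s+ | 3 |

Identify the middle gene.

d

The two most frequent reciprocal classes, fl+ d+ s and fl d s+, are the parental types, so the F1 was fl+ d+ s / fl d s+.
The two rarest classes, fl+ d s and fl d+ s+, are the double crossovers. Comparing them with the parentals, only the d allele has switched, so d is the middle locus and the order is fl – d – s.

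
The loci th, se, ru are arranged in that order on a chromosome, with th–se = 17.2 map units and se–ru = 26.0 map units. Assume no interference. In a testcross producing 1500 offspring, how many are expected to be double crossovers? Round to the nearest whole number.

67

Map distances give recombination frequencies of 0.172 and 0.260 for the two intervals.
With no interference, expected double-crossover frequency = 0.172 × 0.260 = 0.04472.
Expected number = 0.04472 × 1500 = 67.08 ≈ 67.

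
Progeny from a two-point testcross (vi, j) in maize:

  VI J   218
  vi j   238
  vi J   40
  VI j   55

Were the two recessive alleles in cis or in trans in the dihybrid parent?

cis

The two most frequent classes are VI J (218) and vi j (238); these are the parental (non-recombinant) types.
So the F1 carried VI J on one chromosome and vi j on the other — the recessive alleles are on the same chromosome (cis / coupling).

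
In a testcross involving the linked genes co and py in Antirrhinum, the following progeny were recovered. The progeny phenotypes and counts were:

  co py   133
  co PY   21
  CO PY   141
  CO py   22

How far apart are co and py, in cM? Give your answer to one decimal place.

The two most frequent classes, CO PY (141) and co py (133), are the parental types, so the F1 was CO PY / co py.
The recombinant classes are CO py and co PY: 22 + 21 = 43.
Recombination frequency = 43/317 = 0.1356 ≈ 13.6%, i.e. 13.6 cM.

13.6 cM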